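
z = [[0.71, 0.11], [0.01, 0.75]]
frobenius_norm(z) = 1.04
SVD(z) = [[0.61, 0.79], [0.79, -0.61]] @ diag([0.7949558784004364, 0.668464771993701]) @ [[0.56,0.83], [0.83,-0.56]]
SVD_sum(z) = [[0.27, 0.40], [0.35, 0.52]] + [[0.44, -0.29], [-0.34, 0.23]]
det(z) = 0.53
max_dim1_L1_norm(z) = 0.82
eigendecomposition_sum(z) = [[0.52, -0.98], [-0.09, 0.17]] + [[0.19, 1.09],[0.1, 0.58]]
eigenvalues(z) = [0.69, 0.77]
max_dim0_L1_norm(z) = 0.86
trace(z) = 1.46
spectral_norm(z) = 0.79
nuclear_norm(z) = 1.46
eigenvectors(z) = [[-0.99, -0.88], [0.17, -0.47]]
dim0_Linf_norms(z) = [0.71, 0.75]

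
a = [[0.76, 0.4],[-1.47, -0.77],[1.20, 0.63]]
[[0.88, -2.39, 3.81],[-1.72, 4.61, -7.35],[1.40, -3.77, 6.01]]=a@[[2.41, -0.59, 3.55], [-2.37, -4.86, 2.77]]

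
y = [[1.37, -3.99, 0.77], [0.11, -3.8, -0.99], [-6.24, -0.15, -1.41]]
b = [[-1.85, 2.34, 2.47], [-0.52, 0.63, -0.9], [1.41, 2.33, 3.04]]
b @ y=[[-17.69, -1.88, -7.22], [4.97, -0.18, 0.24], [-16.78, -14.94, -5.51]]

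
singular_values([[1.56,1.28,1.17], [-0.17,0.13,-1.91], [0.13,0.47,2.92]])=[3.85, 1.73, 0.33]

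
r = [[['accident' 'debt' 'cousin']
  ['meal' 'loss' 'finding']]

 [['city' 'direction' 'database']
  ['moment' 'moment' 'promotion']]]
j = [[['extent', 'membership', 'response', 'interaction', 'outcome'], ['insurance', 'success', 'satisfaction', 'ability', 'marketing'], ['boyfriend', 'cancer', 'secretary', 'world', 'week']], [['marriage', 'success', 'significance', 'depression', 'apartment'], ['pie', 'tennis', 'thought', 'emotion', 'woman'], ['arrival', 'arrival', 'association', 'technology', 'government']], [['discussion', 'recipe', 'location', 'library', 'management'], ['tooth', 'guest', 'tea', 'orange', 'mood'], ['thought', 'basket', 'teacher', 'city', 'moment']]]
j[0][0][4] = 'outcome'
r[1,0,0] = 'city'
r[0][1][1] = 'loss'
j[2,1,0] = 'tooth'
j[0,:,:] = [['extent', 'membership', 'response', 'interaction', 'outcome'], ['insurance', 'success', 'satisfaction', 'ability', 'marketing'], ['boyfriend', 'cancer', 'secretary', 'world', 'week']]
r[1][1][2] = 'promotion'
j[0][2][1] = 'cancer'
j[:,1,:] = [['insurance', 'success', 'satisfaction', 'ability', 'marketing'], ['pie', 'tennis', 'thought', 'emotion', 'woman'], ['tooth', 'guest', 'tea', 'orange', 'mood']]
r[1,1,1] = 'moment'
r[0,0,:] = ['accident', 'debt', 'cousin']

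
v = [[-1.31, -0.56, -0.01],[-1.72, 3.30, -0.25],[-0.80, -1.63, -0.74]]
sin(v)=[[-0.95, -0.06, -0.01], [-0.20, -0.46, -0.02], [-0.47, -0.15, -0.71]]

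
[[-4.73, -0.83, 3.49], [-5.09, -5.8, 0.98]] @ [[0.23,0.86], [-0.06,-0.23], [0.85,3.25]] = [[1.93, 7.47], [0.01, 0.14]]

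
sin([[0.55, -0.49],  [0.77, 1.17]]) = [[0.66, -0.33], [0.53, 1.08]]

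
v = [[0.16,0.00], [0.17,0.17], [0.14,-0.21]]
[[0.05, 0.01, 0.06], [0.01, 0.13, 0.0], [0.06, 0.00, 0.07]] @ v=[[0.02, -0.01],[0.02, 0.02],[0.02, -0.01]]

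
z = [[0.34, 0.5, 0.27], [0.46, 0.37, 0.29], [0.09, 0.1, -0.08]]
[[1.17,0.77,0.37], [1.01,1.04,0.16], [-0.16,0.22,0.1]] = z@[[-0.52, 2.30, -0.4], [1.15, 0.04, 1.16], [2.85, -0.13, -0.29]]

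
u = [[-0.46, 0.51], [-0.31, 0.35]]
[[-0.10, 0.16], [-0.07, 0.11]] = u @[[0.19, -0.20], [-0.02, 0.13]]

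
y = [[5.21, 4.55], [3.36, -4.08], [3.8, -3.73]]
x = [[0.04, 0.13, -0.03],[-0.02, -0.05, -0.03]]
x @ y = [[0.53, -0.24], [-0.39, 0.22]]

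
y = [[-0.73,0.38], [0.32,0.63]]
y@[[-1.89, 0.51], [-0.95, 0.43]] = [[1.02, -0.21], [-1.2, 0.43]]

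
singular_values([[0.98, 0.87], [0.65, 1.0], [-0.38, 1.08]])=[1.88, 0.96]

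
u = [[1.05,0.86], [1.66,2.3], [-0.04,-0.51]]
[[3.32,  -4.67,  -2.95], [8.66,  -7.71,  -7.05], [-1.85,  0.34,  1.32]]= u @ [[0.2, -4.16, -0.73], [3.62, -0.35, -2.54]]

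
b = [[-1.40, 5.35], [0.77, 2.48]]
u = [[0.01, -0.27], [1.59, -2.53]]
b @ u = [[8.49,-13.16], [3.95,-6.48]]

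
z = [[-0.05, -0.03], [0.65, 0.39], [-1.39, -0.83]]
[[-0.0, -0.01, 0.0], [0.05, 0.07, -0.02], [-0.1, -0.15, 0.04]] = z@[[-0.0, 0.02, -0.02], [0.12, 0.15, -0.01]]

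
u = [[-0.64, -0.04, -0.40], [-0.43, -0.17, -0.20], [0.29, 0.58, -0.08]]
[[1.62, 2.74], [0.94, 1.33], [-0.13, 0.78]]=u@[[-4.77, -4.59], [2.62, 3.66], [3.32, 0.12]]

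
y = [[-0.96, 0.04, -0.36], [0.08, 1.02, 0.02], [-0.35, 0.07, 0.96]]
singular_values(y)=[1.06, 1.02, 0.99]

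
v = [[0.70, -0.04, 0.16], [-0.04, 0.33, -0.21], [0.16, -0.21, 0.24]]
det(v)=0.018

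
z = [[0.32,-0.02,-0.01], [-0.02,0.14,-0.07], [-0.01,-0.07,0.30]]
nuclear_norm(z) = 0.76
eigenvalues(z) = [0.11, 0.32, 0.33]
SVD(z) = [[0.42, 0.9, -0.11], [0.28, -0.24, -0.93], [-0.86, 0.36, -0.35]] @ diag([0.32737175732091195, 0.3213001545221059, 0.11132808815698211]) @ [[0.42,0.28,-0.86],[0.90,-0.24,0.36],[-0.11,-0.93,-0.35]]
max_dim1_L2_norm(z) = 0.32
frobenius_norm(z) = 0.47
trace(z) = 0.76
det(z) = 0.01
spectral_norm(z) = 0.33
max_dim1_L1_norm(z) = 0.38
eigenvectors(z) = [[-0.11, -0.90, -0.42], [-0.93, 0.24, -0.28], [-0.35, -0.36, 0.86]]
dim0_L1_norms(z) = [0.35, 0.23, 0.38]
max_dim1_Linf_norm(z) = 0.32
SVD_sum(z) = [[0.06, 0.04, -0.12], [0.04, 0.03, -0.08], [-0.12, -0.08, 0.24]] + [[0.26, -0.07, 0.10], [-0.07, 0.02, -0.03], [0.10, -0.03, 0.04]] + [[0.00, 0.01, 0.00], [0.01, 0.10, 0.04], [0.0, 0.04, 0.01]]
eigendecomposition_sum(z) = [[0.00, 0.01, 0.00],[0.01, 0.10, 0.04],[0.00, 0.04, 0.01]] + [[0.26, -0.07, 0.1],  [-0.07, 0.02, -0.03],  [0.1, -0.03, 0.04]] + [[0.06, 0.04, -0.12], [0.04, 0.03, -0.08], [-0.12, -0.08, 0.24]]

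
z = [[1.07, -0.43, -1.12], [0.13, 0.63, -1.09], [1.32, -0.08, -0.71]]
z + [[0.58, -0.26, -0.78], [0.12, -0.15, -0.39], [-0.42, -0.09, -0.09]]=[[1.65, -0.69, -1.9], [0.25, 0.48, -1.48], [0.9, -0.17, -0.8]]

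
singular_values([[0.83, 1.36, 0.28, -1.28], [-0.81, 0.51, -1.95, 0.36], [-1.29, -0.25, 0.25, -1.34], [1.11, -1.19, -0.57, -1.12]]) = [2.48, 1.95, 1.92, 1.8]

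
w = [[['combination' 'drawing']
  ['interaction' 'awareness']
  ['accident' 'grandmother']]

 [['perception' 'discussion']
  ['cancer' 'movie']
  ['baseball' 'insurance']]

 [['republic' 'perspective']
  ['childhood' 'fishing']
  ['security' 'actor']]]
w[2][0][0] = 'republic'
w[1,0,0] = 'perception'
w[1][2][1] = 'insurance'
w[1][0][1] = 'discussion'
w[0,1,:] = ['interaction', 'awareness']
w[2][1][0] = 'childhood'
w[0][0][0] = 'combination'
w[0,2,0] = 'accident'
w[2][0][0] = 'republic'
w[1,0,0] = 'perception'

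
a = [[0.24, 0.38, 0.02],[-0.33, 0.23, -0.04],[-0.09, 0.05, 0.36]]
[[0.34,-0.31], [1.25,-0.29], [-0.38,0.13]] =a @ [[-2.0,0.15], [2.25,-0.93], [-1.86,0.54]]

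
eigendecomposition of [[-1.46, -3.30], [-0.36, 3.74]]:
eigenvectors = [[-1.0, 0.52], [-0.07, -0.85]]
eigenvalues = [-1.68, 3.96]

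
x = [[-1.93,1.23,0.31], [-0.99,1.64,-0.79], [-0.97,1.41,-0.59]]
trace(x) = -0.88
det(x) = 0.00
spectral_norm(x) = 3.41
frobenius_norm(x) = 3.59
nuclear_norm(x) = 4.55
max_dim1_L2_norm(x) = 2.31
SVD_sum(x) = [[-1.43, 1.54, -0.36], [-1.33, 1.43, -0.33], [-1.19, 1.28, -0.3]] + [[-0.50, -0.31, 0.67],[0.34, 0.21, -0.46],[0.22, 0.13, -0.29]] + [[0.00, 0.00, 0.0], [0.0, 0.00, 0.00], [-0.0, -0.00, -0.0]]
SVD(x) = [[-0.63, 0.78, -0.08], [-0.58, -0.53, -0.62], [-0.52, -0.34, 0.78]] @ diag([3.4050998038863054, 1.1445938217195648, 0.0005557471053006002]) @ [[0.67, -0.72, 0.17], [-0.56, -0.35, 0.75], [-0.48, -0.60, -0.64]]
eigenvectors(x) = [[0.83, -0.49, -0.45], [0.4, -0.60, -0.68], [0.4, -0.64, -0.58]]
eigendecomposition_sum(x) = [[-1.88, 0.2, 1.24], [-0.91, 0.1, 0.6], [-0.9, 0.1, 0.60]] + [[0.0, 0.02, -0.02], [0.0, 0.02, -0.03], [0.00, 0.02, -0.03]] + [[-0.05, 1.01, -0.91], [-0.08, 1.52, -1.36], [-0.07, 1.29, -1.16]]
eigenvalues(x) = [-1.18, -0.01, 0.31]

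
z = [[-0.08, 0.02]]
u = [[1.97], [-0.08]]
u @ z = [[-0.16, 0.04], [0.01, -0.00]]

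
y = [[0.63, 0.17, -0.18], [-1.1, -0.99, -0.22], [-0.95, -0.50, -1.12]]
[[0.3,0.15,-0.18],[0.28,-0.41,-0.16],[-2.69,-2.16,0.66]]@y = [[0.19, -0.01, 0.11], [0.78, 0.53, 0.22], [0.05, 1.35, 0.22]]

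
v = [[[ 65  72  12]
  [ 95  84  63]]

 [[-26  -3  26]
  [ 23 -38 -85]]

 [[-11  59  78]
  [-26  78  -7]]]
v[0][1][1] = 84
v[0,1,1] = 84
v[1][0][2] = 26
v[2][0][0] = -11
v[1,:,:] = [[-26, -3, 26], [23, -38, -85]]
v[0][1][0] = 95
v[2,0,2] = 78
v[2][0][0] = -11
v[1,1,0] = 23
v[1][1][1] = -38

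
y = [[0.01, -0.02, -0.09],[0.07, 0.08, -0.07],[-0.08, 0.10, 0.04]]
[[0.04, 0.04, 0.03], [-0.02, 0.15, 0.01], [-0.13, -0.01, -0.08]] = y@[[0.49, 0.74, 0.4], [-0.84, 0.69, -0.36], [-0.16, -0.55, -0.18]]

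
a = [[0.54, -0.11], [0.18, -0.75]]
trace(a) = -0.21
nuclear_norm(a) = 1.29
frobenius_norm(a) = 0.95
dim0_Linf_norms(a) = [0.54, 0.75]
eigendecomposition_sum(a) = [[0.53, -0.05], [0.07, -0.01]] + [[0.01,-0.06], [0.11,-0.74]]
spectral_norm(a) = 0.82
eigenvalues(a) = [0.52, -0.73]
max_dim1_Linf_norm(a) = 0.75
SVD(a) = [[0.43, 0.90], [0.90, -0.43]] @ diag([0.824974052288428, 0.46692377648906486]) @ [[0.48, -0.88], [0.88, 0.48]]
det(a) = -0.39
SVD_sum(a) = [[0.17,  -0.31], [0.36,  -0.65]] + [[0.37,0.2],[-0.18,-0.10]]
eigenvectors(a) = [[0.99, 0.09], [0.14, 1.0]]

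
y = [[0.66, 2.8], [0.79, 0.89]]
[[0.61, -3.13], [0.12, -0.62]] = y @ [[-0.13, 0.65], [0.25, -1.27]]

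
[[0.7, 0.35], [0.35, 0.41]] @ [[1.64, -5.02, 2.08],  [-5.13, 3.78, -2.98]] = [[-0.65, -2.19, 0.41], [-1.53, -0.21, -0.49]]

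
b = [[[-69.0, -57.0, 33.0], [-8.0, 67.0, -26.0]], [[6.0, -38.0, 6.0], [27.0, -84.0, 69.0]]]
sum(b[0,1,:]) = 33.0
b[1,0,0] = 6.0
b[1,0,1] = -38.0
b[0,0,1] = -57.0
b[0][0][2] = 33.0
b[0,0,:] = [-69.0, -57.0, 33.0]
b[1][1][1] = -84.0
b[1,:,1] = [-38.0, -84.0]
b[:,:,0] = [[-69.0, -8.0], [6.0, 27.0]]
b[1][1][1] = -84.0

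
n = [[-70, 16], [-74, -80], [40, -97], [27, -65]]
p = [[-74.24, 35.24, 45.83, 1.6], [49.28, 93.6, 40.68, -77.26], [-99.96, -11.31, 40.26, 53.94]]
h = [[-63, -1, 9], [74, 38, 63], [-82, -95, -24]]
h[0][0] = -63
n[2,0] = 40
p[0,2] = 45.83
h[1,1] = 38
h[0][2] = 9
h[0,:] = [-63, -1, 9]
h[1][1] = 38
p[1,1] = 93.6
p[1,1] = 93.6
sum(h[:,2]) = 48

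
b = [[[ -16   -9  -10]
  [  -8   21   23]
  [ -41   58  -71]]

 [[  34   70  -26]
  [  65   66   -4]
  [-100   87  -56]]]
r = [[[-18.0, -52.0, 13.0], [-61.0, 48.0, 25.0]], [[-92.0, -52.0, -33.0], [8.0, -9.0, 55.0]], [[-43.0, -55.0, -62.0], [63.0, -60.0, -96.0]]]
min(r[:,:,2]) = -96.0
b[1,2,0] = -100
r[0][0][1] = -52.0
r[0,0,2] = 13.0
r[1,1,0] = 8.0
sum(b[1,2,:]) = -69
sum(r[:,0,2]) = -82.0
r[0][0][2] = 13.0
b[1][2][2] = -56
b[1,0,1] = 70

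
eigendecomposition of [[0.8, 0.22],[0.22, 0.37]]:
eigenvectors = [[0.92, -0.39], [0.39, 0.92]]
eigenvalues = [0.89, 0.28]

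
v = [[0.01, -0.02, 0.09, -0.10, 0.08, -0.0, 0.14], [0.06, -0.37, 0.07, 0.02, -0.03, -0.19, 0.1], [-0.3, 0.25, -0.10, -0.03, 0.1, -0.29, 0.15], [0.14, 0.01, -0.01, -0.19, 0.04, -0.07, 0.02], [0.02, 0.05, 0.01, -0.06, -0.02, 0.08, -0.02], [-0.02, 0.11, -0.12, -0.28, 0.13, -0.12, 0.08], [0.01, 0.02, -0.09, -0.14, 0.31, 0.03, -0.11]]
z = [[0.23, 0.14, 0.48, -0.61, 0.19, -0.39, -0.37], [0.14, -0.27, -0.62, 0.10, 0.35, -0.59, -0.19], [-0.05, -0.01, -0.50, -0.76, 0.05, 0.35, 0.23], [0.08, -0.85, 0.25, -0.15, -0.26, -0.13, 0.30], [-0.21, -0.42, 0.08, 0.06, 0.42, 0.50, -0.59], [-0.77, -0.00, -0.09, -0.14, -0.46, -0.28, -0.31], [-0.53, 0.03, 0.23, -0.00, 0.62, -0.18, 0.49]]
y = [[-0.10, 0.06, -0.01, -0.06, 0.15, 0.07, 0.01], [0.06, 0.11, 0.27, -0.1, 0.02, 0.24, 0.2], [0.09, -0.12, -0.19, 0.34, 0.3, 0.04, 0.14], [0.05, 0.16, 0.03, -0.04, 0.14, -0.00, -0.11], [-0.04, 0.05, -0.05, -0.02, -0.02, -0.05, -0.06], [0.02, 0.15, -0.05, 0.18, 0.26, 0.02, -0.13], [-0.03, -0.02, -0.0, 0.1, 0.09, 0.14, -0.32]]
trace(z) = -0.06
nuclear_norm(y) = 2.02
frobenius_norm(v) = 0.94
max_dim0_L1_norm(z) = 2.48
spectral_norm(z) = 1.01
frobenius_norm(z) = 2.64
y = v @ z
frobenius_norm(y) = 0.94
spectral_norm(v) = 0.62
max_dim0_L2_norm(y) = 0.46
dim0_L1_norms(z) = [2.01, 1.72, 2.25, 1.82, 2.35, 2.42, 2.48]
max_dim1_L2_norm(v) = 0.53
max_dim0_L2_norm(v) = 0.46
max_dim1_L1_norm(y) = 1.22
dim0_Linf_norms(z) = [0.77, 0.85, 0.62, 0.76, 0.62, 0.59, 0.59]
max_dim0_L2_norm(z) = 1.0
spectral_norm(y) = 0.63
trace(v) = -0.90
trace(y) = -0.54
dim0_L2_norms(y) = [0.16, 0.28, 0.34, 0.42, 0.46, 0.29, 0.44]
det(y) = 0.00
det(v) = 0.00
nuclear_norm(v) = 2.01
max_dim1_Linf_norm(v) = 0.37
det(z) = 1.00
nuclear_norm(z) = 7.00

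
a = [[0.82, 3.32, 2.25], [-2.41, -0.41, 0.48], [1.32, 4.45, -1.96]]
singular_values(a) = [5.89, 3.06, 2.09]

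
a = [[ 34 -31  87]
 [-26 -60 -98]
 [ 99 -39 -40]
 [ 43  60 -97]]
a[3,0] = 43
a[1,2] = -98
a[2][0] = 99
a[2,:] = [99, -39, -40]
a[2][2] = -40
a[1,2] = -98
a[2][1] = -39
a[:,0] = [34, -26, 99, 43]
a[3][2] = -97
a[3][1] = 60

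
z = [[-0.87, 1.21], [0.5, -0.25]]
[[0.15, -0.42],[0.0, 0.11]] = z@ [[0.11, 0.07], [0.20, -0.30]]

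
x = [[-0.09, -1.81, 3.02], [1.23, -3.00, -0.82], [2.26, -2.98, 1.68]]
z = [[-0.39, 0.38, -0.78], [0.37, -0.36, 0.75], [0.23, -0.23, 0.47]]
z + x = [[-0.48, -1.43, 2.24], [1.60, -3.36, -0.07], [2.49, -3.21, 2.15]]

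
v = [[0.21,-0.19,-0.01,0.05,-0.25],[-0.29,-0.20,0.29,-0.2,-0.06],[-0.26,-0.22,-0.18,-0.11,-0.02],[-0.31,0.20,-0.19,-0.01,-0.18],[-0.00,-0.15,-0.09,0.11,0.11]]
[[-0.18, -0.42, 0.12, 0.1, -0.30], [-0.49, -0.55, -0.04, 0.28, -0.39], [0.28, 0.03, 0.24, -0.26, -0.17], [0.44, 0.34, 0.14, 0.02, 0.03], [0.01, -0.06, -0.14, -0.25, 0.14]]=v @ [[-0.03, 0.1, 0.39, 0.02, -0.13], [0.58, 1.18, -0.0, 0.42, 0.56], [-1.78, -1.37, -0.91, 1.06, -0.24], [-0.72, -0.78, -1.57, -0.10, 0.97], [0.17, 0.75, -0.41, -0.77, 0.86]]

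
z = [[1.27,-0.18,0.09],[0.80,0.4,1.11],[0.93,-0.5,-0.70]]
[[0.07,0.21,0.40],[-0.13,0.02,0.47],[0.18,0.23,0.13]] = z @ [[0.03, 0.19, 0.29], [-0.2, 0.11, -0.04], [-0.07, -0.16, 0.23]]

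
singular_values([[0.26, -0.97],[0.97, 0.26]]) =[1.0, 1.0]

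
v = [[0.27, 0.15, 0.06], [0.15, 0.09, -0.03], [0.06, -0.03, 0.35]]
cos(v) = [[0.95,-0.03,-0.02], [-0.03,0.98,0.00], [-0.02,0.00,0.94]]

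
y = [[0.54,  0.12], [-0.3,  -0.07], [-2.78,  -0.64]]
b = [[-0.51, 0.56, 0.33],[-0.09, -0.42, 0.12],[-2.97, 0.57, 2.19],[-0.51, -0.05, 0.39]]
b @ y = [[-1.36, -0.31], [-0.26, -0.06], [-7.86, -1.80], [-1.34, -0.31]]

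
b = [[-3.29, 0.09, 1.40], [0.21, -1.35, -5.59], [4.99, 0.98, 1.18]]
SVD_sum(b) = [[-0.55, -0.24, -0.68], [-2.68, -1.17, -3.33], [2.51, 1.1, 3.13]] + [[-2.73, 0.21, 2.11], [2.89, -0.23, -2.24], [2.49, -0.19, -1.93]] + [[-0.01, 0.12, -0.03], [-0.01, 0.05, -0.01], [-0.01, 0.08, -0.02]]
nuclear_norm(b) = 12.25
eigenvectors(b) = [[(-0.56+0j), (0.1+0.04j), 0.10-0.04j], [(0.74+0j), (-0.93+0j), -0.93-0.00j], [(0.37+0j), 0.30+0.18j, 0.30-0.18j]]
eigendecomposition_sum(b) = [[-3.99+0.00j,-0.16+0.00j,(0.85-0j)],  [5.26-0.00j,0.21-0.00j,(-1.12+0j)],  [2.67-0.00j,0.11-0.00j,(-0.57+0j)]] + [[0.35-0.10j, (0.12-0.08j), 0.28+0.00j], [(-2.52+1.81j), -0.78+0.98j, (-2.23+0.79j)], [(1.16-0.11j), (0.44-0.17j), (0.87+0.17j)]] + [[0.35+0.10j,0.12+0.08j,0.28-0.00j],[(-2.52-1.81j),-0.78-0.98j,(-2.23-0.79j)],[(1.16+0.11j),(0.44+0.17j),0.87-0.17j]]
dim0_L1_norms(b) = [8.49, 2.42, 8.17]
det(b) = -5.60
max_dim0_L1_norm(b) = 8.49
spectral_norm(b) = 6.15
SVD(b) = [[-0.15, 0.58, 0.8], [-0.72, -0.62, 0.31], [0.68, -0.53, 0.51]] @ diag([6.147205693920285, 5.945436847029403, 0.15311059603800412]) @ [[0.6,0.26,0.75], [-0.79,0.06,0.61], [-0.12,0.96,-0.25]]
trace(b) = -3.46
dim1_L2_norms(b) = [3.58, 5.75, 5.22]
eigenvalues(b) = [(-4.35+0j), (0.44+1.04j), (0.44-1.04j)]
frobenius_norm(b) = 8.55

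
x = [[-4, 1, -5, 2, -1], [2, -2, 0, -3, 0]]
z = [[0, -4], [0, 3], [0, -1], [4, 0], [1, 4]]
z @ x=[[-8, 8, 0, 12, 0], [6, -6, 0, -9, 0], [-2, 2, 0, 3, 0], [-16, 4, -20, 8, -4], [4, -7, -5, -10, -1]]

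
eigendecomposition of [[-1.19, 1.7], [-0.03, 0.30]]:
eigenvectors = [[-1.00, -0.76], [-0.02, -0.65]]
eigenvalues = [-1.15, 0.26]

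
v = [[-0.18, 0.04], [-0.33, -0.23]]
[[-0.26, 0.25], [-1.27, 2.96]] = v @ [[2.02,-3.23], [2.64,-8.25]]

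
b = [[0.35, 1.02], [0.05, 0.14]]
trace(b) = 0.49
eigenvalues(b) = [0.49, -0.0]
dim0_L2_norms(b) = [0.35, 1.03]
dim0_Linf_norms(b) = [0.35, 1.02]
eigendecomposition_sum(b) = [[0.35, 1.01], [0.05, 0.14]] + [[-0.0,0.01], [0.0,-0.00]]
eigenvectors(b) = [[0.99, -0.94], [0.14, 0.33]]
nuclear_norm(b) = 1.09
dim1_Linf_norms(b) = [1.02, 0.14]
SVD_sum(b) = [[0.35,1.02], [0.05,0.14]] + [[-0.0, 0.00], [0.00, -0.00]]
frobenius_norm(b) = 1.09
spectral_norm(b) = 1.09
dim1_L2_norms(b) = [1.08, 0.15]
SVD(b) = [[-0.99,-0.14], [-0.14,0.99]] @ diag([1.0885755024172459, 0.0018372634654728914]) @ [[-0.32, -0.95], [0.95, -0.32]]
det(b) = -0.00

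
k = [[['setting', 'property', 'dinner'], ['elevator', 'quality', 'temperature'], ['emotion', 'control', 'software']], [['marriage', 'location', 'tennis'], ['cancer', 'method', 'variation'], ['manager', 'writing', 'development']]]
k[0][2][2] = 'software'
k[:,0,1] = ['property', 'location']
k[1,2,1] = 'writing'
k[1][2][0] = 'manager'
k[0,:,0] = ['setting', 'elevator', 'emotion']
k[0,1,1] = 'quality'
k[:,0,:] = [['setting', 'property', 'dinner'], ['marriage', 'location', 'tennis']]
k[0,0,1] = 'property'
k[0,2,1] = 'control'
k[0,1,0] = 'elevator'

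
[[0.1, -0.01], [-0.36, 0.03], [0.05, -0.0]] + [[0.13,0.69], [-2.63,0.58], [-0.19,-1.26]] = [[0.23,0.68], [-2.99,0.61], [-0.14,-1.26]]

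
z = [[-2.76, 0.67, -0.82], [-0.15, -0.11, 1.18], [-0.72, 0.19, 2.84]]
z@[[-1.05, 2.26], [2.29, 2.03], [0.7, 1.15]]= [[3.86, -5.82],[0.73, 0.79],[3.18, 2.02]]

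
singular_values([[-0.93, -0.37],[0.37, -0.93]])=[1.0, 1.0]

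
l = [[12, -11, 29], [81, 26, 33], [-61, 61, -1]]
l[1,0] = 81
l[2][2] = -1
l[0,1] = -11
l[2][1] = 61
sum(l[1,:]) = 140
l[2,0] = -61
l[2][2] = -1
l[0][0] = 12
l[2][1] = 61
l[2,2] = -1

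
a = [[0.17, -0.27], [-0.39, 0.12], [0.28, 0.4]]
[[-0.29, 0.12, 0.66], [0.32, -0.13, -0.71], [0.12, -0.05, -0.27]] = a@[[-0.59, 0.24, 1.32], [0.72, -0.29, -1.6]]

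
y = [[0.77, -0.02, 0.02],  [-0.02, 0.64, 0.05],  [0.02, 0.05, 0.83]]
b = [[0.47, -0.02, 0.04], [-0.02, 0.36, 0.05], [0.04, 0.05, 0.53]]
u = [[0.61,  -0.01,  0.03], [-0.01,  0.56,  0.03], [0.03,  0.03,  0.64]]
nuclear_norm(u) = 1.81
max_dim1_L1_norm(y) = 0.9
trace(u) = 1.81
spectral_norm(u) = 0.66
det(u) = 0.22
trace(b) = 1.36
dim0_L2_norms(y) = [0.77, 0.64, 0.83]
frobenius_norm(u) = 1.05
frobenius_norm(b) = 0.80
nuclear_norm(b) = 1.36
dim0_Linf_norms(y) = [0.77, 0.64, 0.83]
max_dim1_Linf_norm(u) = 0.64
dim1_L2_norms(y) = [0.77, 0.64, 0.83]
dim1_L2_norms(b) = [0.47, 0.36, 0.53]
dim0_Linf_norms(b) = [0.47, 0.36, 0.53]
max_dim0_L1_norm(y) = 0.9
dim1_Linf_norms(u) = [0.61, 0.56, 0.64]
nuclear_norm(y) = 2.24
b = y @ u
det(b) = 0.09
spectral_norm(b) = 0.56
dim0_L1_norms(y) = [0.81, 0.71, 0.9]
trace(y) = 2.24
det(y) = 0.41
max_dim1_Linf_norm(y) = 0.83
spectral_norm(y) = 0.85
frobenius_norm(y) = 1.30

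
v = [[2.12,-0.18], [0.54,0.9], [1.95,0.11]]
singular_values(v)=[2.93, 0.92]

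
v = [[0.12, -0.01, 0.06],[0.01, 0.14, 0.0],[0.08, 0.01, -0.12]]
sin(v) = [[0.12, -0.01, 0.06], [0.01, 0.14, -0.0], [0.08, 0.01, -0.12]]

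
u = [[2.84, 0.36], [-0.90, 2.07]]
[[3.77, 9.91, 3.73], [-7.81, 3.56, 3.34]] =u@[[1.71, 3.10, 1.05], [-3.03, 3.07, 2.07]]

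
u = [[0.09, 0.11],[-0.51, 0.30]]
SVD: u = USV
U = [[-0.04, 1.0], [1.0, 0.04]]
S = [0.59, 0.14]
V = [[-0.87, 0.5], [0.5, 0.87]]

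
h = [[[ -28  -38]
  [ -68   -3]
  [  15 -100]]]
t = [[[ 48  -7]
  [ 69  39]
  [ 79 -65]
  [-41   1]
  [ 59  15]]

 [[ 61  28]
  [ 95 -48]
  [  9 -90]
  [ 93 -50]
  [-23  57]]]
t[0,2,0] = 79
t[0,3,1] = 1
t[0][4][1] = 15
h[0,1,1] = -3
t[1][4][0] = -23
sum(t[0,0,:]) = 41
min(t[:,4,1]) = 15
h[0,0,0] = -28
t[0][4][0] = 59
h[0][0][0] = -28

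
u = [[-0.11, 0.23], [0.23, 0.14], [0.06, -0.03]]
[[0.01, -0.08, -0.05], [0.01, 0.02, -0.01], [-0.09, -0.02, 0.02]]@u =[[-0.02, -0.01], [0.00, 0.01], [0.01, -0.02]]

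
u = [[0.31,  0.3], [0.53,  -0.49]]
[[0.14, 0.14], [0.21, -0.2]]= u @[[0.43, 0.03], [0.03, 0.44]]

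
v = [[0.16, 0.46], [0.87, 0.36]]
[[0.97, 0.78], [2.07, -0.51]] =v @ [[1.76, -1.51], [1.5, 2.22]]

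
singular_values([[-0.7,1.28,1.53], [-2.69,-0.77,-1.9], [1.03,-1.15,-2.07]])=[3.76, 2.89, 0.3]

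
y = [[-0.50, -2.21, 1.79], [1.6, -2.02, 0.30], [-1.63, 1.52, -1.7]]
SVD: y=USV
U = [[0.57, -0.80, 0.18], [0.54, 0.53, 0.65], [-0.62, -0.27, 0.73]]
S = [4.28, 1.9, 0.98]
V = [[0.37, -0.77, 0.52], [0.89, 0.14, -0.42], [-0.25, -0.62, -0.74]]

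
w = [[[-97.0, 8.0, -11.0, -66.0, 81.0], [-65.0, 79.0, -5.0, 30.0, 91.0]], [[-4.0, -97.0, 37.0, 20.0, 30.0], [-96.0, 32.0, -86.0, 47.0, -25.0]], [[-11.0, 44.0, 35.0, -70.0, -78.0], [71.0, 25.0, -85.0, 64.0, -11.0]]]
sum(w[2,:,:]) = -16.0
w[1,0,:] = [-4.0, -97.0, 37.0, 20.0, 30.0]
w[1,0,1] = -97.0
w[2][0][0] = -11.0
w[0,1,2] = -5.0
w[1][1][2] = -86.0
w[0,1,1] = 79.0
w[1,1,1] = 32.0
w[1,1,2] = -86.0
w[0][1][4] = 91.0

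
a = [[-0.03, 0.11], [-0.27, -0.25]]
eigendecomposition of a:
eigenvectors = [[(0.34+0.41j), 0.34-0.41j], [(-0.84+0j), -0.84-0.00j]]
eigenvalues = [(-0.14+0.13j), (-0.14-0.13j)]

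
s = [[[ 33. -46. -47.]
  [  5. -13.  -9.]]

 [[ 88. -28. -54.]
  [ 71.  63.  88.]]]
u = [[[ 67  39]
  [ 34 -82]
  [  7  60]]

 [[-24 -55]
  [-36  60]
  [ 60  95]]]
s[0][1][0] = 5.0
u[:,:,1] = [[39, -82, 60], [-55, 60, 95]]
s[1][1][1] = 63.0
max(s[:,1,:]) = 88.0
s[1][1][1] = 63.0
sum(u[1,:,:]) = 100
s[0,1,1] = -13.0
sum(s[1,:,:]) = 228.0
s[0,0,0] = 33.0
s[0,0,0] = 33.0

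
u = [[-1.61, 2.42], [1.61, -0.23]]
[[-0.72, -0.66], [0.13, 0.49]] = u @ [[0.04, 0.29], [-0.27, -0.08]]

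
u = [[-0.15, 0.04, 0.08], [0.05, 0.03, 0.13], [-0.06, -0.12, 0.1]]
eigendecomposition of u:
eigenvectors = [[(0.95+0j), (0.14-0.21j), 0.14+0.21j],[(-0.31+0j), (0.11-0.67j), 0.11+0.67j],[(0.08+0j), (0.69+0j), (0.69-0j)]]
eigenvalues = [(-0.16+0j), (0.07+0.14j), (0.07-0.14j)]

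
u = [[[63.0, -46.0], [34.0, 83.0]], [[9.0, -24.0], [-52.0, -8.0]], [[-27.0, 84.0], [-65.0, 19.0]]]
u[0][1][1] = 83.0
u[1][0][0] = 9.0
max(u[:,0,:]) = 84.0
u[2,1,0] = -65.0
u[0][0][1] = -46.0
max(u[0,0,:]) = 63.0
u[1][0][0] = 9.0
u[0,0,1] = -46.0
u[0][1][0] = 34.0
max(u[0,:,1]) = 83.0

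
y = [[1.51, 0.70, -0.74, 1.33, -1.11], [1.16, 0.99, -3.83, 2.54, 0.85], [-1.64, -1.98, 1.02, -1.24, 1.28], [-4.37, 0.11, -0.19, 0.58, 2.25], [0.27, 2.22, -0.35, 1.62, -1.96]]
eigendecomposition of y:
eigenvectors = [[-0.21+0.00j, (-0.23+0j), (-0.08-0.28j), -0.08+0.28j, (0.35+0j)], [-0.78+0.00j, 0.44+0.00j, (-0.37-0.12j), (-0.37+0.12j), 0.44+0.00j], [(0.49+0j), (0.39+0j), (0.43+0.01j), 0.43-0.01j, 0.47+0.00j], [0.01+0.00j, (0.19+0j), (0.75+0j), 0.75-0.00j, 0.07+0.00j], [(-0.33+0j), (-0.76+0j), 0.02-0.13j, (0.02+0.13j), 0.67+0.00j]]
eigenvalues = [(4.04+0j), (-3.38+0j), (0.96+1.24j), (0.96-1.24j), (-0.43+0j)]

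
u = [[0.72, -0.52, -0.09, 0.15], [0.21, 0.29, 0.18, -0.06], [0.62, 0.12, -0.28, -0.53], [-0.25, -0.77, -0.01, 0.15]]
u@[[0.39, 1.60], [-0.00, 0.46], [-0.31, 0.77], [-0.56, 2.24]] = [[0.22, 1.18],  [0.06, 0.47],  [0.63, -0.36],  [-0.18, -0.43]]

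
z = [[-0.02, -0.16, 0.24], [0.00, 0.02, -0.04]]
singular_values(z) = [0.29, 0.01]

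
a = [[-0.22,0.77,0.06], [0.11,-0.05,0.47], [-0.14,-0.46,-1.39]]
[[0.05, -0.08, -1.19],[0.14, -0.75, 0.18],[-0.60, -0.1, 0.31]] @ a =[[0.15,  0.59,  1.62], [-0.14,  0.06,  -0.59], [0.08,  -0.60,  -0.51]]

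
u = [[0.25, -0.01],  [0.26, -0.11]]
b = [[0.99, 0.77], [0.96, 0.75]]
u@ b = [[0.24, 0.18], [0.15, 0.12]]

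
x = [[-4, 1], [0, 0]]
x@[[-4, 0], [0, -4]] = [[16, -4], [0, 0]]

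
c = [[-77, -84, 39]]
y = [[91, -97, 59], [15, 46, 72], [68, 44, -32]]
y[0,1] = -97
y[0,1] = -97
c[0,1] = -84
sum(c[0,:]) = -122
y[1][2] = 72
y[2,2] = -32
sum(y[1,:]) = 133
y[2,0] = 68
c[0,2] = 39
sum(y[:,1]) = -7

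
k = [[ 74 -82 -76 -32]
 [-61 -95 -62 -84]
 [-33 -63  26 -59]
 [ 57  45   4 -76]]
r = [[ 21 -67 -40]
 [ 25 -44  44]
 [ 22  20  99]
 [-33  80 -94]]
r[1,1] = -44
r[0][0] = 21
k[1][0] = -61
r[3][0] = -33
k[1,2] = -62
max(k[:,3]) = -32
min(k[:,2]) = -76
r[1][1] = -44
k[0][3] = -32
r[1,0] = 25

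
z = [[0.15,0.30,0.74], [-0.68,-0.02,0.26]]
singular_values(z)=[0.84, 0.7]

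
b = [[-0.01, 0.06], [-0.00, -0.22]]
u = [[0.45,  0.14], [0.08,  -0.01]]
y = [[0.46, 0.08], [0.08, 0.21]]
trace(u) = 0.44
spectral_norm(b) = 0.23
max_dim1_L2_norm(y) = 0.47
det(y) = 0.09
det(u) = -0.02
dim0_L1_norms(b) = [0.01, 0.28]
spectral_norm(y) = 0.48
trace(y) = 0.67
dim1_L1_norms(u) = [0.59, 0.09]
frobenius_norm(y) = 0.52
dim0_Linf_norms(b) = [0.01, 0.22]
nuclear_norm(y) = 0.67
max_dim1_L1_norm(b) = 0.22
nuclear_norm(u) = 0.51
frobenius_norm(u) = 0.48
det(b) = 0.00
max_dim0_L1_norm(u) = 0.53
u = b + y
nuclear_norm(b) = 0.24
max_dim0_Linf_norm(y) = 0.46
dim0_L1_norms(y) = [0.54, 0.29]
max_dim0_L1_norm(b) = 0.28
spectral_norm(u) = 0.48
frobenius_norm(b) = 0.23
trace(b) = -0.23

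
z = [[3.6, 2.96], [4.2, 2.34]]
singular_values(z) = [6.67, 0.6]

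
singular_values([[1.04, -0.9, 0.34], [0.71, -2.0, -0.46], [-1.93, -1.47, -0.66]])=[2.76, 2.3, 0.35]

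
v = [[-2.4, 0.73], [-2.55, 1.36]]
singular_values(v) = [3.81, 0.37]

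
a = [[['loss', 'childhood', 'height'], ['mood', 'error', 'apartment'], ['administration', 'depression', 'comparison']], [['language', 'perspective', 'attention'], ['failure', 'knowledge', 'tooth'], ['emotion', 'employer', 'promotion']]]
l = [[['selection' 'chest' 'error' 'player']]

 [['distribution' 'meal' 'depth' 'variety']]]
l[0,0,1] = 'chest'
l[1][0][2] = 'depth'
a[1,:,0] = ['language', 'failure', 'emotion']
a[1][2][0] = 'emotion'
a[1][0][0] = 'language'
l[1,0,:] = ['distribution', 'meal', 'depth', 'variety']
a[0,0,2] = 'height'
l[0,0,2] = 'error'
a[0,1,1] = 'error'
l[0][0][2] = 'error'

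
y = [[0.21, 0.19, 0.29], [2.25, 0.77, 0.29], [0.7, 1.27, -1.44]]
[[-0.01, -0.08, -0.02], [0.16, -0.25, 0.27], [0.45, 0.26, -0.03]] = y @ [[0.04,-0.09,0.20], [0.15,0.02,-0.21], [-0.16,-0.21,-0.07]]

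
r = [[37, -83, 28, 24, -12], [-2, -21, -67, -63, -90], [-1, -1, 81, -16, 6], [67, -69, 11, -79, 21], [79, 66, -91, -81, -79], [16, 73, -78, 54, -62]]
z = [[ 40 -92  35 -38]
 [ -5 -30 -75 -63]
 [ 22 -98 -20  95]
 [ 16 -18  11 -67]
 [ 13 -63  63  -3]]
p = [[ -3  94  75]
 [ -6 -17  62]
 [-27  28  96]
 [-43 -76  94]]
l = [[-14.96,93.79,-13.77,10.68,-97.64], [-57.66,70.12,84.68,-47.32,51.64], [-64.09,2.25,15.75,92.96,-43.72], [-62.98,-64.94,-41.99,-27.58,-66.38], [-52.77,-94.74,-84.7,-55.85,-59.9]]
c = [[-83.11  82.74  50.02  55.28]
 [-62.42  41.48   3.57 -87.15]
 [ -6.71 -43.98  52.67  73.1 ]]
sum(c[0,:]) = 104.93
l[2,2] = 15.75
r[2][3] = -16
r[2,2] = 81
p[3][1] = -76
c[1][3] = -87.15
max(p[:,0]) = -3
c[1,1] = 41.48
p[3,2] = 94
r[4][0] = 79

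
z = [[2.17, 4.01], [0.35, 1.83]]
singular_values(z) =[4.9, 0.52]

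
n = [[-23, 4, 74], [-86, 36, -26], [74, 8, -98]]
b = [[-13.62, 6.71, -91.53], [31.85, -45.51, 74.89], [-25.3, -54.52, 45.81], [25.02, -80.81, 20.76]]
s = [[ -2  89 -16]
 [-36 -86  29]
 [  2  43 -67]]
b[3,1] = -80.81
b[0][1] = 6.71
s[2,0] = 2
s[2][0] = 2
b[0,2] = -91.53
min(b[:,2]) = -91.53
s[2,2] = -67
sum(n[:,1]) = 48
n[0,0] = -23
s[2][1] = 43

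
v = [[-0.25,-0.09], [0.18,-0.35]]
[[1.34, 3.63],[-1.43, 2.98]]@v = [[0.32, -1.39], [0.89, -0.91]]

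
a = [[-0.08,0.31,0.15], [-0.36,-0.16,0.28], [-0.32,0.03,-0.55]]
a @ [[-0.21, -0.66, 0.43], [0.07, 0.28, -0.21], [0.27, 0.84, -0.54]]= [[0.08, 0.27, -0.18], [0.14, 0.43, -0.27], [-0.08, -0.24, 0.15]]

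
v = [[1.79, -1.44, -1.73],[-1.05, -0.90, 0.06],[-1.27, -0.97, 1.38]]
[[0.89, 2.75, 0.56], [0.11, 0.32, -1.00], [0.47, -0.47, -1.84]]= v @[[0.37, 0.34, 0.34],[-0.53, -0.79, 0.68],[0.31, -0.58, -0.54]]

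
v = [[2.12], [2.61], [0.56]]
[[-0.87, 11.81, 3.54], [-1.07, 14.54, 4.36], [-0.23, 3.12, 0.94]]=v@[[-0.41, 5.57, 1.67]]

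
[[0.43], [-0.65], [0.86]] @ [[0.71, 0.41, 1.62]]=[[0.31, 0.18, 0.70], [-0.46, -0.27, -1.05], [0.61, 0.35, 1.39]]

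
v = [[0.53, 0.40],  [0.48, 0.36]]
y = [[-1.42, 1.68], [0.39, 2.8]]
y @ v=[[0.05,0.04],  [1.55,1.16]]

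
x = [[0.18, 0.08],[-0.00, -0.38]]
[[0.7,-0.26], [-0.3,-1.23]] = x@ [[3.56, -2.91],  [0.78, 3.24]]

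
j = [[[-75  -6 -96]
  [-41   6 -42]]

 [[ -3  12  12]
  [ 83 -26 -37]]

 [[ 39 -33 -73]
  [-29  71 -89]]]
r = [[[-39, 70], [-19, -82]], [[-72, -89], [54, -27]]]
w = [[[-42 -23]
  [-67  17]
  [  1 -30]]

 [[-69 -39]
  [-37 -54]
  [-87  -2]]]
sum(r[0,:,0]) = -58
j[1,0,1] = 12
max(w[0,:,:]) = 17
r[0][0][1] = 70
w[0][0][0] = -42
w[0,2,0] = 1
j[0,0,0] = -75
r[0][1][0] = -19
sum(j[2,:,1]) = 38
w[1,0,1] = -39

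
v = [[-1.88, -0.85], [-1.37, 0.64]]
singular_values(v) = [2.35, 1.01]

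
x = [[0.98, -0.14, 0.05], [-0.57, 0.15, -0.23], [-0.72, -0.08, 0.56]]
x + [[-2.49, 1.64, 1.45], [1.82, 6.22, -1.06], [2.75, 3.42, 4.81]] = [[-1.51, 1.50, 1.5], [1.25, 6.37, -1.29], [2.03, 3.34, 5.37]]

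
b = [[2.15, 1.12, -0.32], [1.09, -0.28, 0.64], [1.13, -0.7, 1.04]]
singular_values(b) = [2.74, 1.72, 0.0]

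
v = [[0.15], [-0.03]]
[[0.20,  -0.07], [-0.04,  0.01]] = v @ [[1.34,-0.47]]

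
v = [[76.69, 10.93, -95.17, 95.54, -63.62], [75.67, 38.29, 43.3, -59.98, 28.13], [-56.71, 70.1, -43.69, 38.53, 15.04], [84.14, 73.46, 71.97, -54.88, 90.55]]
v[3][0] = 84.14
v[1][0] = 75.67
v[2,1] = 70.1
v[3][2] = 71.97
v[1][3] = -59.98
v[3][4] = 90.55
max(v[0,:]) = 95.54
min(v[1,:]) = -59.98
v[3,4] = 90.55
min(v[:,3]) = -59.98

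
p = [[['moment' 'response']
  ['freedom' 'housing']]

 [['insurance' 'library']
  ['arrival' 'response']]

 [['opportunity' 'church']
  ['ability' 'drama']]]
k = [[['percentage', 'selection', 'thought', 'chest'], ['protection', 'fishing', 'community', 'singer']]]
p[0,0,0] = 'moment'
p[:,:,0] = [['moment', 'freedom'], ['insurance', 'arrival'], ['opportunity', 'ability']]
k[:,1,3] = ['singer']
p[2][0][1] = 'church'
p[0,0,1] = 'response'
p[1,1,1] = 'response'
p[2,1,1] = 'drama'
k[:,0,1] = ['selection']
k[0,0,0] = 'percentage'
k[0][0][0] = 'percentage'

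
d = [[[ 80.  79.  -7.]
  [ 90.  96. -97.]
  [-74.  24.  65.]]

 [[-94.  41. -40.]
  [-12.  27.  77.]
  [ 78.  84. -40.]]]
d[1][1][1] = 27.0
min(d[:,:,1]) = 24.0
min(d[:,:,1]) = 24.0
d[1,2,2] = -40.0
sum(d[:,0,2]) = -47.0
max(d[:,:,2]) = 77.0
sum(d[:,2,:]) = 137.0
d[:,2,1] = [24.0, 84.0]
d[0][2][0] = -74.0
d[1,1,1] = 27.0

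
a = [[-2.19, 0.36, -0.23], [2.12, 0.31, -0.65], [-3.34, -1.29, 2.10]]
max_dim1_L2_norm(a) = 4.15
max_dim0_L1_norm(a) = 7.65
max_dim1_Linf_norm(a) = 3.34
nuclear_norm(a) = 6.53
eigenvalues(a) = [2.76, -2.54, 0.0]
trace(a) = 0.22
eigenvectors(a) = [[-0.07,-0.77,0.07], [-0.31,0.48,0.80], [0.95,-0.42,0.60]]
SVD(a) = [[-0.36, -0.86, 0.37],[0.45, 0.19, 0.87],[-0.82, 0.48, 0.31]] @ diag([4.984101413262169, 1.5427334689351717, 0.0025585435873591894]) @ [[0.90, 0.21, -0.39], [0.44, -0.56, 0.7], [0.07, 0.80, 0.6]]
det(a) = -0.02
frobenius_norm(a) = 5.22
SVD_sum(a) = [[-1.61, -0.38, 0.70], [1.99, 0.47, -0.86], [-3.66, -0.87, 1.58]] + [[-0.58, 0.74, -0.93], [0.13, -0.17, 0.21], [0.32, -0.42, 0.52]] + [[0.00, 0.00, 0.00], [0.0, 0.00, 0.00], [0.00, 0.00, 0.00]]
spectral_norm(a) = 4.98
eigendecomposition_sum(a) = [[0.14, 0.10, -0.15],  [0.67, 0.47, -0.7],  [-2.06, -1.43, 2.14]] + [[-2.33, 0.26, -0.08], [1.45, -0.16, 0.05], [-1.28, 0.14, -0.04]] + [[0.00,0.0,0.0], [0.00,0.0,0.0], [0.00,0.0,0.0]]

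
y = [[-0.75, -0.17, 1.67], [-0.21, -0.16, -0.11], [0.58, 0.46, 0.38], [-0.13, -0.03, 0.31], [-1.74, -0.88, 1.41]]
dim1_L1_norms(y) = [2.59, 0.48, 1.42, 0.47, 4.03]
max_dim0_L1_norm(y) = 3.88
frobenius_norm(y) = 3.17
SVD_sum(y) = [[-1.10, -0.49, 1.22], [-0.07, -0.03, 0.07], [0.15, 0.07, -0.17], [-0.2, -0.09, 0.22], [-1.52, -0.68, 1.69]] + [[0.35, 0.32, 0.45],[-0.14, -0.13, -0.18],[0.43, 0.39, 0.55],[0.07, 0.06, 0.09],[-0.22, -0.20, -0.28]] + [[-0.00, 0.00, -0.0], [-0.00, 0.0, -0.0], [-0.0, 0.00, -0.0], [0.0, -0.00, 0.00], [0.0, -0.00, 0.0]]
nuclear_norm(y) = 4.11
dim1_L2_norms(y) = [1.84, 0.29, 0.83, 0.34, 2.41]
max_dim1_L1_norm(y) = 4.03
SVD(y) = [[-0.58, -0.57, -0.22],[-0.03, 0.23, -0.24],[0.08, -0.7, -0.03],[-0.11, -0.11, 0.94],[-0.8, 0.35, 0.04]] @ diag([2.956347688320037, 1.1482568615589934, 0.003811252741796974]) @ [[0.64,0.29,-0.71],[-0.54,-0.49,-0.69],[0.55,-0.82,0.16]]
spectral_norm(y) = 2.96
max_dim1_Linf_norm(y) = 1.74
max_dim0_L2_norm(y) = 2.24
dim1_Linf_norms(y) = [1.67, 0.21, 0.58, 0.31, 1.74]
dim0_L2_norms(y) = [2.0, 1.02, 2.24]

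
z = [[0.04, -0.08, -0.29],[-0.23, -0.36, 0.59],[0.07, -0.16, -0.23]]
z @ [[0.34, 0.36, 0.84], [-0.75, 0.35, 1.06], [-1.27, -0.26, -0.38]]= [[0.44, 0.06, 0.06],[-0.56, -0.36, -0.8],[0.44, 0.03, -0.02]]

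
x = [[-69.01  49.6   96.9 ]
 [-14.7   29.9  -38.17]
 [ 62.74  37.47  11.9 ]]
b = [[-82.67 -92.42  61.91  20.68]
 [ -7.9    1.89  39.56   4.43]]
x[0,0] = -69.01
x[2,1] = 37.47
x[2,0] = 62.74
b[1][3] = 4.43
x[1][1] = 29.9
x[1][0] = -14.7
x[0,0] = -69.01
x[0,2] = 96.9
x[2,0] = 62.74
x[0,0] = -69.01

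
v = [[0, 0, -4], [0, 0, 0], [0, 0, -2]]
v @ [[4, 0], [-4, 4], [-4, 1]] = [[16, -4], [0, 0], [8, -2]]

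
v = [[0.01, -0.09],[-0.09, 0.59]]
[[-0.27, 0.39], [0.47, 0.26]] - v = [[-0.28, 0.48], [0.56, -0.33]]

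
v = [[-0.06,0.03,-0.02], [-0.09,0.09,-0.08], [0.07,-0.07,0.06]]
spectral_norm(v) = 0.20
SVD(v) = [[-0.33, 0.94, 0.03],[-0.75, -0.28, 0.60],[0.58, 0.17, 0.80]] @ diag([0.20062549877516367, 0.02545641493067349, 0.0011748106631216373]) @ [[0.63, -0.59, 0.5], [-0.76, -0.35, 0.55], [-0.14, -0.73, -0.67]]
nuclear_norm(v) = 0.23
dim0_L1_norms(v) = [0.22, 0.19, 0.16]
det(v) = 0.00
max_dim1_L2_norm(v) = 0.15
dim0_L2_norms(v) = [0.13, 0.12, 0.1]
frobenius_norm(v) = 0.20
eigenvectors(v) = [[0.19, 0.86, 0.14], [0.78, 0.4, 0.73], [-0.6, -0.33, 0.67]]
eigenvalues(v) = [0.13, -0.04, -0.0]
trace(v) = 0.09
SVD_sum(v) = [[-0.04, 0.04, -0.03], [-0.10, 0.09, -0.08], [0.07, -0.07, 0.06]] + [[-0.02, -0.01, 0.01], [0.01, 0.00, -0.00], [-0.00, -0.0, 0.0]] + [[-0.00, -0.0, -0.00], [-0.0, -0.00, -0.00], [-0.00, -0.0, -0.0]]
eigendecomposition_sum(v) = [[-0.02, 0.02, -0.02], [-0.07, 0.09, -0.08], [0.05, -0.07, 0.06]] + [[-0.04, 0.01, -0.0],[-0.02, 0.00, -0.0],[0.02, -0.0, 0.0]] + [[-0.0, -0.0, -0.0], [-0.00, -0.00, -0.00], [-0.0, -0.00, -0.0]]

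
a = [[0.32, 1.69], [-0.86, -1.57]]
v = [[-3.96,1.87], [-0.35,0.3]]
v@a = [[-2.88, -9.63], [-0.37, -1.06]]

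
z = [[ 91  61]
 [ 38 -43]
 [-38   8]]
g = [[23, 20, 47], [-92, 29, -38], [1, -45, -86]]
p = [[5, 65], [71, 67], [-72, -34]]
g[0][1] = 20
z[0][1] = 61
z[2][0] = -38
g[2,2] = -86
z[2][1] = 8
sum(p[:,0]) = 4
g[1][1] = 29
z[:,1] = [61, -43, 8]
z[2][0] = -38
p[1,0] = 71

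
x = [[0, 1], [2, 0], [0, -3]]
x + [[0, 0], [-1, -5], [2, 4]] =[[0, 1], [1, -5], [2, 1]]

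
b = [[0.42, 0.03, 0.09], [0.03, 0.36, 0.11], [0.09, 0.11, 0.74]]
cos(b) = [[0.91, -0.02, -0.05], [-0.02, 0.93, -0.06], [-0.05, -0.06, 0.73]]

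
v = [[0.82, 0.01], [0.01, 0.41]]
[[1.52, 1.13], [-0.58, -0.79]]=v@[[1.87, 1.40], [-1.46, -1.97]]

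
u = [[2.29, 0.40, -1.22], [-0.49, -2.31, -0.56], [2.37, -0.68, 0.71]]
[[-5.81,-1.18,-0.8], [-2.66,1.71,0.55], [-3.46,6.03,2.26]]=u@ [[-1.72, 1.24, 0.41], [1.06, -1.67, -0.62], [1.88, 2.75, 1.22]]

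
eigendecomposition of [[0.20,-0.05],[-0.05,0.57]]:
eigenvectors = [[-0.99, 0.13], [-0.13, -0.99]]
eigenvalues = [0.19, 0.58]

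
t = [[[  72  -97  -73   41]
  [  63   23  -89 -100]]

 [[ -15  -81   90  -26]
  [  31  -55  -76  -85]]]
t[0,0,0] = 72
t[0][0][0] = 72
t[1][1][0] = 31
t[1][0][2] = 90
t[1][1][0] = 31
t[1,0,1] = -81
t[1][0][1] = -81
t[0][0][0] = 72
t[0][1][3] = -100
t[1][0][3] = -26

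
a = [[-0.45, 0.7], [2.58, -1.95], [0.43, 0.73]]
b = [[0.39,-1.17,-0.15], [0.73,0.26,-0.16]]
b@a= [[-3.26, 2.44], [0.27, -0.11]]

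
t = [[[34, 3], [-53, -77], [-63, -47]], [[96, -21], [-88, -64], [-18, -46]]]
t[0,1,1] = -77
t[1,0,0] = 96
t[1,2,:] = [-18, -46]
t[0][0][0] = 34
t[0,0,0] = 34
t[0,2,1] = -47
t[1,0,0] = 96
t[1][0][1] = -21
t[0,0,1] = 3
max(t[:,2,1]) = -46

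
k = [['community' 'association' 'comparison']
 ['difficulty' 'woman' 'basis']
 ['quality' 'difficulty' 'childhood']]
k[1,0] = 'difficulty'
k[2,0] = 'quality'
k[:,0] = ['community', 'difficulty', 'quality']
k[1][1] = 'woman'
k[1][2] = 'basis'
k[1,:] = ['difficulty', 'woman', 'basis']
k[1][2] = 'basis'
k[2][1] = 'difficulty'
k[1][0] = 'difficulty'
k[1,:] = ['difficulty', 'woman', 'basis']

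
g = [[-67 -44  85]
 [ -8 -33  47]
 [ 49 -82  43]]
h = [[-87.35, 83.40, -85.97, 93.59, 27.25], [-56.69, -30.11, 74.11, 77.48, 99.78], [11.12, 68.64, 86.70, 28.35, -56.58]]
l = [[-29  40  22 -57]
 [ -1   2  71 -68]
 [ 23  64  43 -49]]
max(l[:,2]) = 71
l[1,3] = -68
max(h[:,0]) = 11.12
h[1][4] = 99.78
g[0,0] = -67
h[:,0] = [-87.35, -56.69, 11.12]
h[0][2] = -85.97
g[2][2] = 43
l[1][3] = -68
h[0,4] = 27.25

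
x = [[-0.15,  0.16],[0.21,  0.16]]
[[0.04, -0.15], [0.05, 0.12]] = x @ [[0.01, 0.76], [0.28, -0.22]]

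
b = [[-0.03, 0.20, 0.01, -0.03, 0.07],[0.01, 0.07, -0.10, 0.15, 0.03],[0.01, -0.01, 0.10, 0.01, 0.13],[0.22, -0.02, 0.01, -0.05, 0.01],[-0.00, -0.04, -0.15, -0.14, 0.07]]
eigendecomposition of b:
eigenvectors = [[-0.21+0.45j, (-0.21-0.45j), 0.48+0.00j, (0.14-0.26j), (0.14+0.26j)], [-0.28-0.37j, (-0.28+0.37j), (0.69+0j), (0.05-0.06j), (0.05+0.06j)], [(-0.1-0.15j), -0.10+0.15j, (-0.32+0j), (-0.04-0.54j), -0.04+0.54j], [(0.64+0j), 0.64-0.00j, 0.36+0.00j, (-0.1-0.3j), -0.10+0.30j], [(0.3+0.06j), (0.3-0.06j), (-0.24+0j), 0.72+0.00j, 0.72-0.00j]]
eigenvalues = [(-0.11+0.16j), (-0.11-0.16j), (0.19+0j), (0.1+0.17j), (0.1-0.17j)]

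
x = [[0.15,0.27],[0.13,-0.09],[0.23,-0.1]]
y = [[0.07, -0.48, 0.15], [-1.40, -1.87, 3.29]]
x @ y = [[-0.37, -0.58, 0.91], [0.14, 0.11, -0.28], [0.16, 0.08, -0.29]]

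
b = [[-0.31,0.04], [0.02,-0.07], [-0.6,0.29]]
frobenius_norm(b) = 0.74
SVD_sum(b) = [[-0.28, 0.12], [0.04, -0.02], [-0.61, 0.26]] + [[-0.03,-0.08], [-0.02,-0.05], [0.01,0.03]]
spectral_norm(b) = 0.73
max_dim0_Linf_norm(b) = 0.6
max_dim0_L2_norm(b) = 0.68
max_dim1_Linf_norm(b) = 0.6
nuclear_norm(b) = 0.84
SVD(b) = [[-0.41, -0.78],  [0.06, -0.53],  [-0.91, 0.32]] @ diag([0.7319373399506947, 0.10661955911511355]) @ [[0.92, -0.39], [0.39, 0.92]]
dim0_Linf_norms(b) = [0.6, 0.29]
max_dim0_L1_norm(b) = 0.93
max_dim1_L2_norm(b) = 0.67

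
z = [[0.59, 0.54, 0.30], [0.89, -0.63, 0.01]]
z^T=[[0.59, 0.89], [0.54, -0.63], [0.30, 0.01]]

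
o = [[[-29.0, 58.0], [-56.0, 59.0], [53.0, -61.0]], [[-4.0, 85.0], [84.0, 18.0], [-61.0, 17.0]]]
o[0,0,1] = 58.0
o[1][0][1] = 85.0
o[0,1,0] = -56.0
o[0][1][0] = -56.0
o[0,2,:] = [53.0, -61.0]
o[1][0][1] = 85.0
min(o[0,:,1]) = -61.0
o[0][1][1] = 59.0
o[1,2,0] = -61.0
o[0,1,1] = 59.0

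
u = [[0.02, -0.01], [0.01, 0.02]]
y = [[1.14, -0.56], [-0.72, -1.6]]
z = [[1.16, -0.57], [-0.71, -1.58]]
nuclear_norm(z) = 3.02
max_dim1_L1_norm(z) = 2.29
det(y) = -2.23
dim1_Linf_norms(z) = [1.16, 1.58]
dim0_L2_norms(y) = [1.35, 1.7]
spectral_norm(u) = 0.02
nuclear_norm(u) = 0.04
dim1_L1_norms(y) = [1.7, 2.32]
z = y + u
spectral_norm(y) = 1.76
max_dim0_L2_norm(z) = 1.68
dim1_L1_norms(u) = [0.03, 0.03]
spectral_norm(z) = 1.73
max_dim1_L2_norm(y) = 1.75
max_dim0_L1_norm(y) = 2.16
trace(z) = -0.42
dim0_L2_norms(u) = [0.02, 0.02]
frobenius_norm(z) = 2.16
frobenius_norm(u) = 0.03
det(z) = -2.24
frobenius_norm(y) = 2.17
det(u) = 0.00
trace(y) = -0.46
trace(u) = 0.04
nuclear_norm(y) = 3.02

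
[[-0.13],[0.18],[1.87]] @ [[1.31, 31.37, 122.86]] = [[-0.17, -4.08, -15.97],[0.24, 5.65, 22.11],[2.45, 58.66, 229.75]]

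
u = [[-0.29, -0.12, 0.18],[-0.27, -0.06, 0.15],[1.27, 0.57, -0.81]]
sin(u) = [[-0.23,-0.09,0.14], [-0.22,-0.04,0.12], [0.98,0.45,-0.63]]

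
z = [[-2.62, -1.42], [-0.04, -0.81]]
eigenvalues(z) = [-2.65, -0.78]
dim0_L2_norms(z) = [2.62, 1.63]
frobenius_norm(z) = 3.09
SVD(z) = [[-0.99, -0.15], [-0.15, 0.99]] @ diag([3.0113239191158434, 0.6858777253715114]) @ [[0.86, 0.51], [0.51, -0.86]]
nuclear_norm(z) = 3.70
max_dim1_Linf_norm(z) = 2.62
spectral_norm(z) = 3.01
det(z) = 2.07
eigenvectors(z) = [[-1.0,0.61],[-0.02,-0.79]]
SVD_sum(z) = [[-2.57, -1.51], [-0.38, -0.22]] + [[-0.05, 0.09], [0.34, -0.59]]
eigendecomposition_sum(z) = [[-2.61, -2.01], [-0.06, -0.04]] + [[-0.01, 0.59], [0.02, -0.77]]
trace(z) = -3.43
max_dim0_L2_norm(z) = 2.62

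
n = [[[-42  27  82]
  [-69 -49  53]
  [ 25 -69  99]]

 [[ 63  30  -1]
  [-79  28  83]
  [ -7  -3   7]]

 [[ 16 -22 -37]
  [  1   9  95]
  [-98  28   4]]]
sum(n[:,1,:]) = 72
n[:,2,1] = [-69, -3, 28]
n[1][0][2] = -1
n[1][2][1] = -3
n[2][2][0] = -98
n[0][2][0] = 25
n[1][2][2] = 7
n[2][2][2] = 4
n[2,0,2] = -37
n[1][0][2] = -1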